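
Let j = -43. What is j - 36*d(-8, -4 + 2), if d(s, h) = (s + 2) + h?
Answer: 245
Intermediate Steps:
d(s, h) = 2 + h + s (d(s, h) = (2 + s) + h = 2 + h + s)
j - 36*d(-8, -4 + 2) = -43 - 36*(2 + (-4 + 2) - 8) = -43 - 36*(2 - 2 - 8) = -43 - 36*(-8) = -43 + 288 = 245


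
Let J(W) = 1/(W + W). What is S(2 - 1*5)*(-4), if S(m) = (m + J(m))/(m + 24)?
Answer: 38/63 ≈ 0.60317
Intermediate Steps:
J(W) = 1/(2*W)
S(m) = (m + 1/(2*m))/(24 + m) (S(m) = (m + 1/(2*m))/(m + 24) = (m + 1/(2*m))/(24 + m))
S(2 - 1*5)*(-4) = ((½ + (2 - 1*5)²)/((2 - 1*5)*(24 + (2 - 1*5))))*(-4) = ((½ + (2 - 5)²)/((2 - 5)*(24 + (2 - 5))))*(-4) = ((½ + (-3)²)/((-3)*(24 - 3)))*(-4) = -⅓*(½ + 9)/21*(-4) = -⅓*1/21*19/2*(-4) = -19/126*(-4) = 38/63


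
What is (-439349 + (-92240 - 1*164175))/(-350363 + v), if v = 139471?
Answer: 173941/52723 ≈ 3.2991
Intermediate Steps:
(-439349 + (-92240 - 1*164175))/(-350363 + v) = (-439349 + (-92240 - 1*164175))/(-350363 + 139471) = (-439349 + (-92240 - 164175))/(-210892) = (-439349 - 256415)*(-1/210892) = -695764*(-1/210892) = 173941/52723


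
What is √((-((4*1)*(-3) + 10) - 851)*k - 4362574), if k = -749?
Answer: I*√3726673 ≈ 1930.5*I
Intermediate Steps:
√((-((4*1)*(-3) + 10) - 851)*k - 4362574) = √((-((4*1)*(-3) + 10) - 851)*(-749) - 4362574) = √((-(4*(-3) + 10) - 851)*(-749) - 4362574) = √((-(-12 + 10) - 851)*(-749) - 4362574) = √((-1*(-2) - 851)*(-749) - 4362574) = √((2 - 851)*(-749) - 4362574) = √(-849*(-749) - 4362574) = √(635901 - 4362574) = √(-3726673) = I*√3726673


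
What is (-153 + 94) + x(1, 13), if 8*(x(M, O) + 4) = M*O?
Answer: -491/8 ≈ -61.375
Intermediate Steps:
x(M, O) = -4 + M*O/8 (x(M, O) = -4 + (M*O)/8 = -4 + M*O/8)
(-153 + 94) + x(1, 13) = (-153 + 94) + (-4 + (1/8)*1*13) = -59 + (-4 + 13/8) = -59 - 19/8 = -491/8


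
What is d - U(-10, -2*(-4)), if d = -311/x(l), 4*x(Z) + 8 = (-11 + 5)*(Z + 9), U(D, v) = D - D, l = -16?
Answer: -622/17 ≈ -36.588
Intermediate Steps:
U(D, v) = 0
x(Z) = -31/2 - 3*Z/2 (x(Z) = -2 + ((-11 + 5)*(Z + 9))/4 = -2 + (-6*(9 + Z))/4 = -2 + (-54 - 6*Z)/4 = -2 + (-27/2 - 3*Z/2) = -31/2 - 3*Z/2)
d = -622/17 (d = -311/(-31/2 - 3/2*(-16)) = -311/(-31/2 + 24) = -311/17/2 = -311*2/17 = -622/17 ≈ -36.588)
d - U(-10, -2*(-4)) = -622/17 - 1*0 = -622/17 + 0 = -622/17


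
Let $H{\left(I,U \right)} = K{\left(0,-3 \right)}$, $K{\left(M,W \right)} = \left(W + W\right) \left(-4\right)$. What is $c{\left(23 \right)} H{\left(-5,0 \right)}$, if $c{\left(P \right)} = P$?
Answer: $552$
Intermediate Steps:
$K{\left(M,W \right)} = - 8 W$ ($K{\left(M,W \right)} = 2 W \left(-4\right) = - 8 W$)
$H{\left(I,U \right)} = 24$ ($H{\left(I,U \right)} = \left(-8\right) \left(-3\right) = 24$)
$c{\left(23 \right)} H{\left(-5,0 \right)} = 23 \cdot 24 = 552$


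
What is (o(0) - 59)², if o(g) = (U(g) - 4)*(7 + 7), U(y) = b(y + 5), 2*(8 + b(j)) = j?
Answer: 36864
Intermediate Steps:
b(j) = -8 + j/2
U(y) = -11/2 + y/2 (U(y) = -8 + (y + 5)/2 = -8 + (5 + y)/2 = -8 + (5/2 + y/2) = -11/2 + y/2)
o(g) = -133 + 7*g (o(g) = ((-11/2 + g/2) - 4)*(7 + 7) = (-19/2 + g/2)*14 = -133 + 7*g)
(o(0) - 59)² = ((-133 + 7*0) - 59)² = ((-133 + 0) - 59)² = (-133 - 59)² = (-192)² = 36864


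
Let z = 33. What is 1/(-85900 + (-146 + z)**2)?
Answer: -1/73131 ≈ -1.3674e-5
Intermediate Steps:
1/(-85900 + (-146 + z)**2) = 1/(-85900 + (-146 + 33)**2) = 1/(-85900 + (-113)**2) = 1/(-85900 + 12769) = 1/(-73131) = -1/73131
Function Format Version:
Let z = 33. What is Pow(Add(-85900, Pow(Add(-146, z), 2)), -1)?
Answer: Rational(-1, 73131) ≈ -1.3674e-5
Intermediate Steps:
Pow(Add(-85900, Pow(Add(-146, z), 2)), -1) = Pow(Add(-85900, Pow(Add(-146, 33), 2)), -1) = Pow(Add(-85900, Pow(-113, 2)), -1) = Pow(Add(-85900, 12769), -1) = Pow(-73131, -1) = Rational(-1, 73131)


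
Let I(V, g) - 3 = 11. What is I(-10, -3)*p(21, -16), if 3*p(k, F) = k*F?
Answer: -1568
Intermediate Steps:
I(V, g) = 14 (I(V, g) = 3 + 11 = 14)
p(k, F) = F*k/3 (p(k, F) = (k*F)/3 = (F*k)/3 = F*k/3)
I(-10, -3)*p(21, -16) = 14*((1/3)*(-16)*21) = 14*(-112) = -1568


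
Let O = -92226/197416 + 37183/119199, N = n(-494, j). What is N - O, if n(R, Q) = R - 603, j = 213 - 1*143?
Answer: -12905360332601/11765894892 ≈ -1096.8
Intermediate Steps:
j = 70 (j = 213 - 143 = 70)
n(R, Q) = -603 + R
N = -1097 (N = -603 - 494 = -1097)
O = -1826363923/11765894892 (O = -92226*1/197416 + 37183*(1/119199) = -46113/98708 + 37183/119199 = -1826363923/11765894892 ≈ -0.15523)
N - O = -1097 - 1*(-1826363923/11765894892) = -1097 + 1826363923/11765894892 = -12905360332601/11765894892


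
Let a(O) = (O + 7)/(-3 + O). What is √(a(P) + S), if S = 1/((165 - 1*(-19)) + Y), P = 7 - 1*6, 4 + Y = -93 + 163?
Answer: 3*I*√1110/50 ≈ 1.999*I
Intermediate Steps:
Y = 66 (Y = -4 + (-93 + 163) = -4 + 70 = 66)
P = 1 (P = 7 - 6 = 1)
a(O) = (7 + O)/(-3 + O)
S = 1/250 (S = 1/((165 - 1*(-19)) + 66) = 1/((165 + 19) + 66) = 1/(184 + 66) = 1/250 ≈ 0.0040000)
√(a(P) + S) = √((7 + 1)/(-3 + 1) + 1/250) = √(8/(-2) + 1/250) = √(-½*8 + 1/250) = √(-4 + 1/250) = √(-999/250) = 3*I*√1110/50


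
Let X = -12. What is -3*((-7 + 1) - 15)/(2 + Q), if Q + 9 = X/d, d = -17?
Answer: -1071/107 ≈ -10.009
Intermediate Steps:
Q = -141/17 (Q = -9 - 12/(-17) = -9 - 12*(-1/17) = -9 + 12/17 = -141/17 ≈ -8.2941)
-3*((-7 + 1) - 15)/(2 + Q) = -3*((-7 + 1) - 15)/(2 - 141/17) = -3*(-6 - 15)/(-107/17) = -(-63)*(-17)/107 = -3*357/107 = -1071/107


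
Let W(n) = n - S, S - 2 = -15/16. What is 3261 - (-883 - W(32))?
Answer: 66799/16 ≈ 4174.9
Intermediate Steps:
S = 17/16 (S = 2 - 15/16 = 17/16 ≈ 1.0625)
W(n) = -17/16 + n (W(n) = n - 1*17/16 = n - 17/16 = -17/16 + n)
3261 - (-883 - W(32)) = 3261 - (-883 - (-17/16 + 32)) = 3261 - (-883 - 1*495/16) = 3261 - (-883 - 495/16) = 3261 - 1*(-14623/16) = 3261 + 14623/16 = 66799/16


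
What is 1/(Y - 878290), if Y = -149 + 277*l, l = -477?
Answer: -1/1010568 ≈ -9.8954e-7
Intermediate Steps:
Y = -132278 (Y = -149 + 277*(-477) = -149 - 132129 = -132278)
1/(Y - 878290) = 1/(-132278 - 878290) = 1/(-1010568) = -1/1010568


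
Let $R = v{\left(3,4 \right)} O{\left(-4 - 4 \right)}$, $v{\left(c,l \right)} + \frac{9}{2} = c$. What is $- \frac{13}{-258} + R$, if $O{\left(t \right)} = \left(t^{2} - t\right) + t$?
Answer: $- \frac{24755}{258} \approx -95.95$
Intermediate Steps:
$v{\left(c,l \right)} = - \frac{9}{2} + c$
$O{\left(t \right)} = t^{2}$
$R = -96$ ($R = \left(- \frac{9}{2} + 3\right) \left(-4 - 4\right)^{2} = - \frac{3 \left(-4 - 4\right)^{2}}{2} = - \frac{3 \left(-8\right)^{2}}{2} = \left(- \frac{3}{2}\right) 64 = -96$)
$- \frac{13}{-258} + R = - \frac{13}{-258} - 96 = \left(-13\right) \left(- \frac{1}{258}\right) - 96 = \frac{13}{258} - 96 = - \frac{24755}{258}$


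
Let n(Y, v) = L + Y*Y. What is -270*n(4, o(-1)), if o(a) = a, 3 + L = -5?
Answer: -2160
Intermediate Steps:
L = -8 (L = -3 - 5 = -8)
n(Y, v) = -8 + Y² (n(Y, v) = -8 + Y*Y = -8 + Y²)
-270*n(4, o(-1)) = -270*(-8 + 4²) = -270*(-8 + 16) = -270*8 = -2160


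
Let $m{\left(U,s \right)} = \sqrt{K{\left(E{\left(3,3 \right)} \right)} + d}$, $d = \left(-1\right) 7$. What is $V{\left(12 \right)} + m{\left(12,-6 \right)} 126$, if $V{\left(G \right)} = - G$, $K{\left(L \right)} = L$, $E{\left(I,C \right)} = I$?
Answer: $-12 + 252 i \approx -12.0 + 252.0 i$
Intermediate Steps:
$d = -7$
$m{\left(U,s \right)} = 2 i$ ($m{\left(U,s \right)} = \sqrt{3 - 7} = \sqrt{-4} = 2 i$)
$V{\left(12 \right)} + m{\left(12,-6 \right)} 126 = \left(-1\right) 12 + 2 i 126 = -12 + 252 i$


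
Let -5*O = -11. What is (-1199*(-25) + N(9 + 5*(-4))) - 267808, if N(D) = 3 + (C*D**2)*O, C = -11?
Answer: -1203791/5 ≈ -2.4076e+5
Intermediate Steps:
O = 11/5 (O = -1/5*(-11) = 11/5 ≈ 2.2000)
N(D) = 3 - 121*D**2/5 (N(D) = 3 - 11*D**2*(11/5) = 3 - 121*D**2/5)
(-1199*(-25) + N(9 + 5*(-4))) - 267808 = (-1199*(-25) + (3 - 121*(9 + 5*(-4))**2/5)) - 267808 = (29975 + (3 - 121*(9 - 20)**2/5)) - 267808 = (29975 + (3 - 121/5*(-11)**2)) - 267808 = (29975 + (3 - 121/5*121)) - 267808 = (29975 + (3 - 14641/5)) - 267808 = (29975 - 14626/5) - 267808 = 135249/5 - 267808 = -1203791/5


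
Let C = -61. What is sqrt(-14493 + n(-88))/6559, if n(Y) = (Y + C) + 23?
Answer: I*sqrt(14619)/6559 ≈ 0.018434*I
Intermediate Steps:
n(Y) = -38 + Y (n(Y) = (Y - 61) + 23 = (-61 + Y) + 23 = -38 + Y)
sqrt(-14493 + n(-88))/6559 = sqrt(-14493 + (-38 - 88))/6559 = sqrt(-14493 - 126)*(1/6559) = sqrt(-14619)*(1/6559) = (I*sqrt(14619))*(1/6559) = I*sqrt(14619)/6559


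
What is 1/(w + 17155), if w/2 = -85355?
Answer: -1/153555 ≈ -6.5123e-6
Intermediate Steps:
w = -170710 (w = 2*(-85355) = -170710)
1/(w + 17155) = 1/(-170710 + 17155) = 1/(-153555) = -1/153555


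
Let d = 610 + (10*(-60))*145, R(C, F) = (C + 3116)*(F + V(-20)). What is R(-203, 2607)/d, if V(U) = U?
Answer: -7535931/86390 ≈ -87.232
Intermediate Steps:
R(C, F) = (-20 + F)*(3116 + C) (R(C, F) = (C + 3116)*(F - 20) = (3116 + C)*(-20 + F) = (-20 + F)*(3116 + C))
d = -86390 (d = 610 - 600*145 = 610 - 87000 = -86390)
R(-203, 2607)/d = (-62320 - 20*(-203) + 3116*2607 - 203*2607)/(-86390) = (-62320 + 4060 + 8123412 - 529221)*(-1/86390) = 7535931*(-1/86390) = -7535931/86390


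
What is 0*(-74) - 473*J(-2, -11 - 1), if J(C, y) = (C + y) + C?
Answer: 7568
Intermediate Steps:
J(C, y) = y + 2*C
0*(-74) - 473*J(-2, -11 - 1) = 0*(-74) - 473*((-11 - 1) + 2*(-2)) = 0 - 473*(-12 - 4) = 0 - 473*(-16) = 0 + 7568 = 7568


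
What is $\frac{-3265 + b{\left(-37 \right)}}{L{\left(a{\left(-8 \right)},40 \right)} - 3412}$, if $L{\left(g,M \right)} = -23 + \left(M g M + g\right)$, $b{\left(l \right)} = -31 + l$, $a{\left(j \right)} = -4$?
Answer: $\frac{3333}{9839} \approx 0.33875$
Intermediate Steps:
$L{\left(g,M \right)} = -23 + g + g M^{2}$ ($L{\left(g,M \right)} = -23 + \left(g M^{2} + g\right) = -23 + \left(g + g M^{2}\right) = -23 + g + g M^{2}$)
$\frac{-3265 + b{\left(-37 \right)}}{L{\left(a{\left(-8 \right)},40 \right)} - 3412} = \frac{-3265 - 68}{\left(-23 - 4 - 4 \cdot 40^{2}\right) - 3412} = \frac{-3265 - 68}{\left(-23 - 4 - 6400\right) - 3412} = - \frac{3333}{\left(-23 - 4 - 6400\right) - 3412} = - \frac{3333}{-6427 - 3412} = - \frac{3333}{-9839} = \left(-3333\right) \left(- \frac{1}{9839}\right) = \frac{3333}{9839}$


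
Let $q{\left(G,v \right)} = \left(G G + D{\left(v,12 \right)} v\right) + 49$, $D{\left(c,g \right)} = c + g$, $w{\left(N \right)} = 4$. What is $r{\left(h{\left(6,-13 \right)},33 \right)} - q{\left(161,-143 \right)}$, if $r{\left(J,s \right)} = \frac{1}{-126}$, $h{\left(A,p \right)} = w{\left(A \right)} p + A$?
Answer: $- \frac{5632579}{126} \approx -44703.0$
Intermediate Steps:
$h{\left(A,p \right)} = A + 4 p$ ($h{\left(A,p \right)} = 4 p + A = A + 4 p$)
$r{\left(J,s \right)} = - \frac{1}{126}$
$q{\left(G,v \right)} = 49 + G^{2} + v \left(12 + v\right)$ ($q{\left(G,v \right)} = \left(G G + \left(v + 12\right) v\right) + 49 = \left(G^{2} + \left(12 + v\right) v\right) + 49 = \left(G^{2} + v \left(12 + v\right)\right) + 49 = 49 + G^{2} + v \left(12 + v\right)$)
$r{\left(h{\left(6,-13 \right)},33 \right)} - q{\left(161,-143 \right)} = - \frac{1}{126} - \left(49 + 161^{2} - 143 \left(12 - 143\right)\right) = - \frac{1}{126} - \left(49 + 25921 - -18733\right) = - \frac{1}{126} - \left(49 + 25921 + 18733\right) = - \frac{1}{126} - 44703 = - \frac{5632579}{126}$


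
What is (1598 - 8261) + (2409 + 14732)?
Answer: 10478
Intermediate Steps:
(1598 - 8261) + (2409 + 14732) = -6663 + 17141 = 10478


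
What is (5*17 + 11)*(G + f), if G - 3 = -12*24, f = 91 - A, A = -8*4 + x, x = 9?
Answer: -16416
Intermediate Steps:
A = -23 (A = -8*4 + 9 = -32 + 9 = -23)
f = 114 (f = 91 - 1*(-23) = 91 + 23 = 114)
G = -285 (G = 3 - 12*24 = 3 - 288 = -285)
(5*17 + 11)*(G + f) = (5*17 + 11)*(-285 + 114) = (85 + 11)*(-171) = 96*(-171) = -16416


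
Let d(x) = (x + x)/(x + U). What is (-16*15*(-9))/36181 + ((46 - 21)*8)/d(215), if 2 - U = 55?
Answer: 117319320/1555783 ≈ 75.409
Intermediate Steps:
U = -53 (U = 2 - 1*55 = 2 - 55 = -53)
d(x) = 2*x/(-53 + x) (d(x) = (x + x)/(x - 53) = (2*x)/(-53 + x) = 2*x/(-53 + x))
(-16*15*(-9))/36181 + ((46 - 21)*8)/d(215) = (-16*15*(-9))/36181 + ((46 - 21)*8)/((2*215/(-53 + 215))) = -240*(-9)*(1/36181) + (25*8)/((2*215/162)) = 2160*(1/36181) + 200/((2*215*(1/162))) = 2160/36181 + 200/(215/81) = 2160/36181 + 200*(81/215) = 2160/36181 + 3240/43 = 117319320/1555783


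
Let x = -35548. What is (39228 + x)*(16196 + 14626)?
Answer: 113424960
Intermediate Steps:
(39228 + x)*(16196 + 14626) = (39228 - 35548)*(16196 + 14626) = 3680*30822 = 113424960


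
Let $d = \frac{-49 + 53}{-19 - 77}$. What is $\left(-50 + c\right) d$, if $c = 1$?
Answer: $\frac{49}{24} \approx 2.0417$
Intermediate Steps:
$d = - \frac{1}{24}$ ($d = \frac{4}{-96} = 4 \left(- \frac{1}{96}\right) = - \frac{1}{24} \approx -0.041667$)
$\left(-50 + c\right) d = \left(-50 + 1\right) \left(- \frac{1}{24}\right) = \left(-49\right) \left(- \frac{1}{24}\right) = \frac{49}{24}$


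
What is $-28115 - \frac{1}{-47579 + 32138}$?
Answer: $- \frac{434123714}{15441} \approx -28115.0$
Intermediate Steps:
$-28115 - \frac{1}{-47579 + 32138} = -28115 - \frac{1}{-15441} = -28115 - - \frac{1}{15441} = -28115 + \frac{1}{15441} = - \frac{434123714}{15441}$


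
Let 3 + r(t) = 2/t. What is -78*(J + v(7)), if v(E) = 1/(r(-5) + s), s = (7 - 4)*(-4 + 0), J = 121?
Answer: -726336/77 ≈ -9432.9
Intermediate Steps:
r(t) = -3 + 2/t
s = -12 (s = 3*(-4) = -12)
v(E) = -5/77 (v(E) = 1/((-3 + 2/(-5)) - 12) = 1/((-3 + 2*(-1/5)) - 12) = 1/((-3 - 2/5) - 12) = 1/(-17/5 - 12) = 1/(-77/5) = -5/77)
-78*(J + v(7)) = -78*(121 - 5/77) = -78*9312/77 = -726336/77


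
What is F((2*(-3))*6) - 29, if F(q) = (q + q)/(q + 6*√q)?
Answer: -28 + I ≈ -28.0 + 1.0*I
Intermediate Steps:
F(q) = 2*q/(q + 6*√q) (F(q) = (2*q)/(q + 6*√q) = 2*q/(q + 6*√q))
F((2*(-3))*6) - 29 = 2*((2*(-3))*6)/((2*(-3))*6 + 6*√((2*(-3))*6)) - 29 = 2*(-6*6)/(-6*6 + 6*√(-6*6)) - 29 = 2*(-36)/(-36 + 6*√(-36)) - 29 = 2*(-36)/(-36 + 6*(6*I)) - 29 = 2*(-36)/(-36 + 36*I) - 29 = 2*(-36)*((-36 - 36*I)/2592) - 29 = (1 + I) - 29 = -28 + I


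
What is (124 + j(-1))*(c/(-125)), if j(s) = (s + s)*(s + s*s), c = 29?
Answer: -3596/125 ≈ -28.768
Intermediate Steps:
j(s) = 2*s*(s + s²) (j(s) = (2*s)*(s + s²) = 2*s*(s + s²))
(124 + j(-1))*(c/(-125)) = (124 + 2*(-1)²*(1 - 1))*(29/(-125)) = (124 + 2*1*0)*(29*(-1/125)) = (124 + 0)*(-29/125) = 124*(-29/125) = -3596/125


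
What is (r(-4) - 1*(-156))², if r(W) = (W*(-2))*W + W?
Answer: 14400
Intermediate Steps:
r(W) = W - 2*W² (r(W) = (-2*W)*W + W = -2*W² + W = W - 2*W²)
(r(-4) - 1*(-156))² = (-4*(1 - 2*(-4)) - 1*(-156))² = (-4*(1 + 8) + 156)² = (-4*9 + 156)² = (-36 + 156)² = 120² = 14400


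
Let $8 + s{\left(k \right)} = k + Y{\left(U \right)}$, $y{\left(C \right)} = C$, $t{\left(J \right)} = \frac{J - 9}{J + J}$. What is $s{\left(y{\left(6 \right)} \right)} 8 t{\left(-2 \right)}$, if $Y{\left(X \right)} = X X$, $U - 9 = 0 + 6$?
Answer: $4906$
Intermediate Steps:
$U = 15$ ($U = 9 + \left(0 + 6\right) = 9 + 6 = 15$)
$t{\left(J \right)} = \frac{-9 + J}{2 J}$
$Y{\left(X \right)} = X^{2}$
$s{\left(k \right)} = 217 + k$ ($s{\left(k \right)} = -8 + \left(k + 15^{2}\right) = -8 + \left(k + 225\right) = -8 + \left(225 + k\right) = 217 + k$)
$s{\left(y{\left(6 \right)} \right)} 8 t{\left(-2 \right)} = \left(217 + 6\right) 8 \frac{-9 - 2}{2 \left(-2\right)} = 223 \cdot 8 \cdot \frac{1}{2} \left(- \frac{1}{2}\right) \left(-11\right) = 1784 \cdot \frac{11}{4} = 4906$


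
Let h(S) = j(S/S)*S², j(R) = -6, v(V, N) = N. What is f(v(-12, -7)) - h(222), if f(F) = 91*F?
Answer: 295067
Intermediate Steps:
h(S) = -6*S²
f(v(-12, -7)) - h(222) = 91*(-7) - (-6)*222² = -637 - (-6)*49284 = -637 - 1*(-295704) = -637 + 295704 = 295067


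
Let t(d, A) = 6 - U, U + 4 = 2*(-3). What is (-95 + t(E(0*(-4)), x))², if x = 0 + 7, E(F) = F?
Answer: 6241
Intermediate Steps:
U = -10 (U = -4 + 2*(-3) = -4 - 6 = -10)
x = 7
t(d, A) = 16 (t(d, A) = 6 - 1*(-10) = 6 + 10 = 16)
(-95 + t(E(0*(-4)), x))² = (-95 + 16)² = (-79)² = 6241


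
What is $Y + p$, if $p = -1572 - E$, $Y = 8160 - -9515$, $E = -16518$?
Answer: $32621$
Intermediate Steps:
$Y = 17675$ ($Y = 8160 + 9515 = 17675$)
$p = 14946$ ($p = -1572 - -16518 = -1572 + 16518 = 14946$)
$Y + p = 17675 + 14946 = 32621$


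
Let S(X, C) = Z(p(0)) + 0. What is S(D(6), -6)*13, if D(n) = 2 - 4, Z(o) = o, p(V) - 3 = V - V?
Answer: 39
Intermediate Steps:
p(V) = 3 (p(V) = 3 + (V - V) = 3 + 0 = 3)
D(n) = -2
S(X, C) = 3 (S(X, C) = 3 + 0 = 3)
S(D(6), -6)*13 = 3*13 = 39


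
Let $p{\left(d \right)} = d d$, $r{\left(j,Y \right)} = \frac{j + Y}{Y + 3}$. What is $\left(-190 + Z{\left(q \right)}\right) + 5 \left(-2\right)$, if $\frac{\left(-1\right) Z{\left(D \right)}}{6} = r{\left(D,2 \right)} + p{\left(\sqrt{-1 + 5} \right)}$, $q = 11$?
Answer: $- \frac{1198}{5} \approx -239.6$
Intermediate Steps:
$r{\left(j,Y \right)} = \frac{Y + j}{3 + Y}$
$p{\left(d \right)} = d^{2}$
$Z{\left(D \right)} = - \frac{132}{5} - \frac{6 D}{5}$ ($Z{\left(D \right)} = - 6 \left(\frac{2 + D}{3 + 2} + \left(\sqrt{-1 + 5}\right)^{2}\right) = - 6 \left(\frac{2 + D}{5} + \left(\sqrt{4}\right)^{2}\right) = - 6 \left(\frac{2 + D}{5} + 2^{2}\right) = - 6 \left(\left(\frac{2}{5} + \frac{D}{5}\right) + 4\right) = - 6 \left(\frac{22}{5} + \frac{D}{5}\right) = - \frac{132}{5} - \frac{6 D}{5}$)
$\left(-190 + Z{\left(q \right)}\right) + 5 \left(-2\right) = \left(-190 - \frac{198}{5}\right) + 5 \left(-2\right) = \left(-190 - \frac{198}{5}\right) - 10 = - \frac{1148}{5} - 10 = - \frac{1198}{5}$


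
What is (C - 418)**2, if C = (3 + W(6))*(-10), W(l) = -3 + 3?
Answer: 200704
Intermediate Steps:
W(l) = 0
C = -30 (C = (3 + 0)*(-10) = 3*(-10) = -30)
(C - 418)**2 = (-30 - 418)**2 = (-448)**2 = 200704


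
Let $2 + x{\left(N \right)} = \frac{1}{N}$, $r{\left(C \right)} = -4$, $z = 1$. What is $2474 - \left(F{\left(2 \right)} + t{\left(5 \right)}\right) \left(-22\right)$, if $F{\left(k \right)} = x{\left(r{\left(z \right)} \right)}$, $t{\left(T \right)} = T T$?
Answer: $\frac{5949}{2} \approx 2974.5$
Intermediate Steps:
$t{\left(T \right)} = T^{2}$
$x{\left(N \right)} = -2 + \frac{1}{N}$
$F{\left(k \right)} = - \frac{9}{4}$ ($F{\left(k \right)} = -2 + \frac{1}{-4} = -2 - \frac{1}{4} = - \frac{9}{4}$)
$2474 - \left(F{\left(2 \right)} + t{\left(5 \right)}\right) \left(-22\right) = 2474 - \left(- \frac{9}{4} + 5^{2}\right) \left(-22\right) = 2474 - \left(- \frac{9}{4} + 25\right) \left(-22\right) = 2474 - \frac{91}{4} \left(-22\right) = 2474 - - \frac{1001}{2} = 2474 + \frac{1001}{2} = \frac{5949}{2}$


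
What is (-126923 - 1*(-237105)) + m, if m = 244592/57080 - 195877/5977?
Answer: 4697595161293/42645895 ≈ 1.1015e+5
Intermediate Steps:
m = -1214841597/42645895 (m = 244592*(1/57080) - 195877*1/5977 = 30574/7135 - 195877/5977 = -1214841597/42645895 ≈ -28.487)
(-126923 - 1*(-237105)) + m = (-126923 - 1*(-237105)) - 1214841597/42645895 = (-126923 + 237105) - 1214841597/42645895 = 110182 - 1214841597/42645895 = 4697595161293/42645895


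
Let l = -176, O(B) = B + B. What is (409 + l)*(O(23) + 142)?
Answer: 43804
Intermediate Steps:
O(B) = 2*B
(409 + l)*(O(23) + 142) = (409 - 176)*(2*23 + 142) = 233*(46 + 142) = 233*188 = 43804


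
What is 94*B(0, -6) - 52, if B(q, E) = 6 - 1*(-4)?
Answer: 888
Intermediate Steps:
B(q, E) = 10 (B(q, E) = 6 + 4 = 10)
94*B(0, -6) - 52 = 94*10 - 52 = 940 - 52 = 888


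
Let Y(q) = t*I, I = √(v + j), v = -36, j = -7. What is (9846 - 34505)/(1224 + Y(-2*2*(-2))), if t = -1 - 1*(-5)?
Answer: -3772827/187358 + 24659*I*√43/374716 ≈ -20.137 + 0.43153*I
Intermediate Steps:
I = I*√43 (I = √(-36 - 7) = √(-43) = I*√43 ≈ 6.5574*I)
t = 4 (t = -1 + 5 = 4)
Y(q) = 4*I*√43 (Y(q) = 4*(I*√43) = 4*I*√43)
(9846 - 34505)/(1224 + Y(-2*2*(-2))) = (9846 - 34505)/(1224 + 4*I*√43) = -24659/(1224 + 4*I*√43)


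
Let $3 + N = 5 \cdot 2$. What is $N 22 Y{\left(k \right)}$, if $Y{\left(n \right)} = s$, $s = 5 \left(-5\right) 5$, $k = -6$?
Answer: $-19250$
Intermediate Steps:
$N = 7$ ($N = -3 + 5 \cdot 2 = -3 + 10 = 7$)
$s = -125$ ($s = \left(-25\right) 5 = -125$)
$Y{\left(n \right)} = -125$
$N 22 Y{\left(k \right)} = 7 \cdot 22 \left(-125\right) = 154 \left(-125\right) = -19250$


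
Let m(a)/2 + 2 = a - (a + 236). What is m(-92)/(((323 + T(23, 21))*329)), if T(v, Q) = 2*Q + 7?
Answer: -17/4371 ≈ -0.0038893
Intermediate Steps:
m(a) = -476 (m(a) = -4 + 2*(a - (a + 236)) = -4 + 2*(a - (236 + a)) = -4 + 2*(a + (-236 - a)) = -4 + 2*(-236) = -4 - 472 = -476)
T(v, Q) = 7 + 2*Q
m(-92)/(((323 + T(23, 21))*329)) = -476*1/(329*(323 + (7 + 2*21))) = -476*1/(329*(323 + (7 + 42))) = -476*1/(329*(323 + 49)) = -476/(372*329) = -476/122388 = -476*1/122388 = -17/4371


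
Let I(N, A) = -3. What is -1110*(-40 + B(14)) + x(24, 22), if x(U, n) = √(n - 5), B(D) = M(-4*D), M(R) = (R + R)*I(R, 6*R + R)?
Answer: -328560 + √17 ≈ -3.2856e+5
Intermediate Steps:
M(R) = -6*R (M(R) = (R + R)*(-3) = (2*R)*(-3) = -6*R)
B(D) = 24*D (B(D) = -(-24)*D = 24*D)
x(U, n) = √(-5 + n)
-1110*(-40 + B(14)) + x(24, 22) = -1110*(-40 + 24*14) + √(-5 + 22) = -1110*(-40 + 336) + √17 = -1110*296 + √17 = -328560 + √17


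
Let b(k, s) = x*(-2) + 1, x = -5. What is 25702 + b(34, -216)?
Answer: 25713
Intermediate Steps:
b(k, s) = 11 (b(k, s) = -5*(-2) + 1 = 10 + 1 = 11)
25702 + b(34, -216) = 25702 + 11 = 25713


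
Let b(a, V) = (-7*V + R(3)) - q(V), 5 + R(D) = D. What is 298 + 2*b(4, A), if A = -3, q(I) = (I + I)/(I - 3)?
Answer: 334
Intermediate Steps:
q(I) = 2*I/(-3 + I) (q(I) = (2*I)/(-3 + I) = 2*I/(-3 + I))
R(D) = -5 + D
b(a, V) = -2 - 7*V - 2*V/(-3 + V) (b(a, V) = (-7*V + (-5 + 3)) - 2*V/(-3 + V) = (-7*V - 2) - 2*V/(-3 + V) = (-2 - 7*V) - 2*V/(-3 + V) = -2 - 7*V - 2*V/(-3 + V))
298 + 2*b(4, A) = 298 + 2*((6 - 7*(-3)² + 17*(-3))/(-3 - 3)) = 298 + 2*((6 - 7*9 - 51)/(-6)) = 298 + 2*(-(6 - 63 - 51)/6) = 298 + 2*(-⅙*(-108)) = 298 + 2*18 = 298 + 36 = 334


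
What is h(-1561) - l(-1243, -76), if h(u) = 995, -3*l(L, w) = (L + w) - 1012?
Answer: 218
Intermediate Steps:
l(L, w) = 1012/3 - L/3 - w/3 (l(L, w) = -((L + w) - 1012)/3 = -(-1012 + L + w)/3 = 1012/3 - L/3 - w/3)
h(-1561) - l(-1243, -76) = 995 - (1012/3 - 1/3*(-1243) - 1/3*(-76)) = 995 - (1012/3 + 1243/3 + 76/3) = 995 - 1*777 = 995 - 777 = 218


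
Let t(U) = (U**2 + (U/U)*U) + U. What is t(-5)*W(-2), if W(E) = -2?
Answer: -30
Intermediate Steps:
t(U) = U**2 + 2*U (t(U) = (U**2 + 1*U) + U = (U**2 + U) + U = (U + U**2) + U = U**2 + 2*U)
t(-5)*W(-2) = -5*(2 - 5)*(-2) = -5*(-3)*(-2) = 15*(-2) = -30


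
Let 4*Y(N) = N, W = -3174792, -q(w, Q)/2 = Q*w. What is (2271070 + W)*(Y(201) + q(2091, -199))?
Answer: -1504278254853/2 ≈ -7.5214e+11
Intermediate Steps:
q(w, Q) = -2*Q*w
Y(N) = N/4
(2271070 + W)*(Y(201) + q(2091, -199)) = (2271070 - 3174792)*((¼)*201 - 2*(-199)*2091) = -903722*(201/4 + 832218) = -903722*3329073/4 = -1504278254853/2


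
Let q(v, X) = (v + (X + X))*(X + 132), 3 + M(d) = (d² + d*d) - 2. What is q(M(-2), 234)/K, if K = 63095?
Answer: 172386/63095 ≈ 2.7322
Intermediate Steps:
M(d) = -5 + 2*d² (M(d) = -3 + ((d² + d*d) - 2) = -3 + ((d² + d²) - 2) = -3 + (2*d² - 2) = -3 + (-2 + 2*d²) = -5 + 2*d²)
q(v, X) = (132 + X)*(v + 2*X) (q(v, X) = (v + 2*X)*(132 + X) = (132 + X)*(v + 2*X))
q(M(-2), 234)/K = (2*234² + 132*(-5 + 2*(-2)²) + 264*234 + 234*(-5 + 2*(-2)²))/63095 = (2*54756 + 132*(-5 + 2*4) + 61776 + 234*(-5 + 2*4))*(1/63095) = (109512 + 132*(-5 + 8) + 61776 + 234*(-5 + 8))*(1/63095) = (109512 + 132*3 + 61776 + 234*3)*(1/63095) = (109512 + 396 + 61776 + 702)*(1/63095) = 172386*(1/63095) = 172386/63095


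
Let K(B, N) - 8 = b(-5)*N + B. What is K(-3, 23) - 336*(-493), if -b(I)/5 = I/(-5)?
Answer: 165538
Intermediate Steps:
b(I) = I (b(I) = -5*I/(-5) = -5*I*(-1)/5 = -(-1)*I = I)
K(B, N) = 8 + B - 5*N (K(B, N) = 8 + (-5*N + B) = 8 + (B - 5*N) = 8 + B - 5*N)
K(-3, 23) - 336*(-493) = (8 - 3 - 5*23) - 336*(-493) = (8 - 3 - 115) + 165648 = -110 + 165648 = 165538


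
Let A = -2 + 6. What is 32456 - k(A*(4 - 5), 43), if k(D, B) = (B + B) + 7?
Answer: 32363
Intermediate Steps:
A = 4
k(D, B) = 7 + 2*B (k(D, B) = 2*B + 7 = 7 + 2*B)
32456 - k(A*(4 - 5), 43) = 32456 - (7 + 2*43) = 32456 - (7 + 86) = 32456 - 1*93 = 32456 - 93 = 32363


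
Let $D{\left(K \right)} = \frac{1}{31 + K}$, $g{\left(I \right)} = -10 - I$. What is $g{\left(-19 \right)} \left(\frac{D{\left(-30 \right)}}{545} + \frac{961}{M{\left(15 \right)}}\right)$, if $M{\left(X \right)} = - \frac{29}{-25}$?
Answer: $\frac{117842886}{15805} \approx 7456.0$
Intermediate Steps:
$M{\left(X \right)} = \frac{29}{25}$ ($M{\left(X \right)} = \left(-29\right) \left(- \frac{1}{25}\right) = \frac{29}{25}$)
$g{\left(-19 \right)} \left(\frac{D{\left(-30 \right)}}{545} + \frac{961}{M{\left(15 \right)}}\right) = \left(-10 - -19\right) \left(\frac{1}{\left(31 - 30\right) 545} + \frac{961}{\frac{29}{25}}\right) = \left(-10 + 19\right) \left(1^{-1} \cdot \frac{1}{545} + 961 \cdot \frac{25}{29}\right) = 9 \left(1 \cdot \frac{1}{545} + \frac{24025}{29}\right) = 9 \left(\frac{1}{545} + \frac{24025}{29}\right) = 9 \cdot \frac{13093654}{15805} = \frac{117842886}{15805}$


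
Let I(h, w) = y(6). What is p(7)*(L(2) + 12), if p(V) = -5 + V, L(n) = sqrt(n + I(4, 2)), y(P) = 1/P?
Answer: 24 + sqrt(78)/3 ≈ 26.944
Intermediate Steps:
I(h, w) = 1/6
L(n) = sqrt(1/6 + n) (L(n) = sqrt(n + 1/6) = sqrt(1/6 + n))
p(7)*(L(2) + 12) = (-5 + 7)*(sqrt(6 + 36*2)/6 + 12) = 2*(sqrt(6 + 72)/6 + 12) = 2*(sqrt(78)/6 + 12) = 2*(12 + sqrt(78)/6) = 24 + sqrt(78)/3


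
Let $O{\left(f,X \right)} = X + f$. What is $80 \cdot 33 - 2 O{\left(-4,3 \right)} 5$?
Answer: $26400$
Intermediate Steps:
$80 \cdot 33 - 2 O{\left(-4,3 \right)} 5 = 80 \cdot 33 - 2 \left(3 - 4\right) 5 = 2640 \left(-2\right) \left(-1\right) 5 = 2640 \cdot 2 \cdot 5 = 2640 \cdot 10 = 26400$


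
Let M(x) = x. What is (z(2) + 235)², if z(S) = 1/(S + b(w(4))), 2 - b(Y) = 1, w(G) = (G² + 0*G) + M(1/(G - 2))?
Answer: 498436/9 ≈ 55382.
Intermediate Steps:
w(G) = G² + 1/(-2 + G) (w(G) = (G² + 0*G) + 1/(G - 2) = (G² + 0) + 1/(-2 + G) = G² + 1/(-2 + G))
b(Y) = 1 (b(Y) = 2 - 1*1 = 2 - 1 = 1)
z(S) = 1/(1 + S) (z(S) = 1/(S + 1) = 1/(1 + S))
(z(2) + 235)² = (1/(1 + 2) + 235)² = (1/3 + 235)² = (⅓ + 235)² = (706/3)² = 498436/9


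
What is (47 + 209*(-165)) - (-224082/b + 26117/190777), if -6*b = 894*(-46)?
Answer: -22494030380304/653792779 ≈ -34405.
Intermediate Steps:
b = 6854 (b = -149*(-46) = -1/6*(-41124) = 6854)
(47 + 209*(-165)) - (-224082/b + 26117/190777) = (47 + 209*(-165)) - (-224082/6854 + 26117/190777) = (47 - 34485) - (-224082*1/6854 + 26117*(1/190777)) = -34438 - (-112041/3427 + 26117/190777) = -34438 - 1*(-21285342898/653792779) = -34438 + 21285342898/653792779 = -22494030380304/653792779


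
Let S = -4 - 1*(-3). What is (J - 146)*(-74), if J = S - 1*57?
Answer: 15096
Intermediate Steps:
S = -1 (S = -4 + 3 = -1)
J = -58 (J = -1 - 1*57 = -1 - 57 = -58)
(J - 146)*(-74) = (-58 - 146)*(-74) = -204*(-74) = 15096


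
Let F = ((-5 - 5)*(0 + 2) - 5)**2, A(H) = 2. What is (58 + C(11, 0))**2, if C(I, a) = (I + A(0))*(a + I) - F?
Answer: 179776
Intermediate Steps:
F = 625 (F = (-10*2 - 5)**2 = (-20 - 5)**2 = (-25)**2 = 625)
C(I, a) = -625 + (2 + I)*(I + a) (C(I, a) = (I + 2)*(a + I) - 1*625 = (2 + I)*(I + a) - 625 = -625 + (2 + I)*(I + a))
(58 + C(11, 0))**2 = (58 + (-625 + 11**2 + 2*11 + 2*0 + 11*0))**2 = (58 + (-625 + 121 + 22 + 0 + 0))**2 = (58 - 482)**2 = (-424)**2 = 179776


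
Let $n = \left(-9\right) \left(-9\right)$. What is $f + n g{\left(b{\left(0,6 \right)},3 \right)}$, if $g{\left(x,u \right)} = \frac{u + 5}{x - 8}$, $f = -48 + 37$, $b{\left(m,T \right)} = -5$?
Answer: $- \frac{791}{13} \approx -60.846$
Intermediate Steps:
$f = -11$
$g{\left(x,u \right)} = \frac{5 + u}{-8 + x}$
$n = 81$
$f + n g{\left(b{\left(0,6 \right)},3 \right)} = -11 + 81 \frac{5 + 3}{-8 - 5} = -11 + 81 \frac{1}{-13} \cdot 8 = -11 + 81 \left(\left(- \frac{1}{13}\right) 8\right) = -11 + 81 \left(- \frac{8}{13}\right) = -11 - \frac{648}{13} = - \frac{791}{13}$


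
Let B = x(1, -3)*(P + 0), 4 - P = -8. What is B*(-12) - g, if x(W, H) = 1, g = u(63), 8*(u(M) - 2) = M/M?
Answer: -1169/8 ≈ -146.13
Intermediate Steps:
u(M) = 17/8 (u(M) = 2 + (M/M)/8 = 2 + (⅛)*1 = 2 + ⅛ = 17/8)
P = 12 (P = 4 - 1*(-8) = 4 + 8 = 12)
g = 17/8 ≈ 2.1250
B = 12 (B = 1*(12 + 0) = 1*12 = 12)
B*(-12) - g = 12*(-12) - 1*17/8 = -144 - 17/8 = -1169/8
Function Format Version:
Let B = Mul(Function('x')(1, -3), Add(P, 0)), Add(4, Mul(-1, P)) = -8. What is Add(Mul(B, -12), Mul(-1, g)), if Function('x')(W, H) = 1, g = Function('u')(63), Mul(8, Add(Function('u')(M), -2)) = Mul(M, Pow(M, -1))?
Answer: Rational(-1169, 8) ≈ -146.13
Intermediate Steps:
Function('u')(M) = Rational(17, 8) (Function('u')(M) = Add(2, Mul(Rational(1, 8), Mul(M, Pow(M, -1)))) = Add(2, Mul(Rational(1, 8), 1)) = Add(2, Rational(1, 8)) = Rational(17, 8))
P = 12 (P = Add(4, Mul(-1, -8)) = Add(4, 8) = 12)
g = Rational(17, 8) ≈ 2.1250
B = 12 (B = Mul(1, Add(12, 0)) = Mul(1, 12) = 12)
Add(Mul(B, -12), Mul(-1, g)) = Add(Mul(12, -12), Mul(-1, Rational(17, 8))) = Add(-144, Rational(-17, 8)) = Rational(-1169, 8)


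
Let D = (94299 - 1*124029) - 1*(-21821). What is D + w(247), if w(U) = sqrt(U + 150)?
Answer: -7909 + sqrt(397) ≈ -7889.1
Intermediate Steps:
D = -7909 (D = (94299 - 124029) + 21821 = -29730 + 21821 = -7909)
w(U) = sqrt(150 + U)
D + w(247) = -7909 + sqrt(150 + 247) = -7909 + sqrt(397)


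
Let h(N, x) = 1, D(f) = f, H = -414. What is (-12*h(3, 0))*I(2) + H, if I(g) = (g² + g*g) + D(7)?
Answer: -594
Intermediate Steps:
I(g) = 7 + 2*g² (I(g) = (g² + g*g) + 7 = (g² + g²) + 7 = 2*g² + 7 = 7 + 2*g²)
(-12*h(3, 0))*I(2) + H = (-12*1)*(7 + 2*2²) - 414 = -12*(7 + 2*4) - 414 = -12*(7 + 8) - 414 = -12*15 - 414 = -180 - 414 = -594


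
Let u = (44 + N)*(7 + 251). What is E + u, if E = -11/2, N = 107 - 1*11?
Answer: 72229/2 ≈ 36115.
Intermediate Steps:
N = 96 (N = 107 - 11 = 96)
E = -11/2 (E = -11*1/2 = -11/2 ≈ -5.5000)
u = 36120 (u = (44 + 96)*(7 + 251) = 140*258 = 36120)
E + u = -11/2 + 36120 = 72229/2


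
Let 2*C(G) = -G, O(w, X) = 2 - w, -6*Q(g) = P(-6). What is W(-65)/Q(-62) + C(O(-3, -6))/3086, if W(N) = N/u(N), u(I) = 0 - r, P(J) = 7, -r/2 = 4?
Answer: 150425/21602 ≈ 6.9635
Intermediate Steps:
r = -8 (r = -2*4 = -8)
u(I) = 8 (u(I) = 0 - 1*(-8) = 0 + 8 = 8)
Q(g) = -7/6 (Q(g) = -1/6*7 = -7/6)
C(G) = -G/2 (C(G) = (-G)/2 = -G/2)
W(N) = N/8
W(-65)/Q(-62) + C(O(-3, -6))/3086 = ((1/8)*(-65))/(-7/6) - (2 - 1*(-3))/2/3086 = -65/8*(-6/7) - (2 + 3)/2*(1/3086) = 195/28 - 1/2*5*(1/3086) = 195/28 - 5/2*1/3086 = 195/28 - 5/6172 = 150425/21602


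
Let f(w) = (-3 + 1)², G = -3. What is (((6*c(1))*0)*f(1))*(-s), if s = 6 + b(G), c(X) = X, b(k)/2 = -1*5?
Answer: 0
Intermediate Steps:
b(k) = -10 (b(k) = 2*(-1*5) = 2*(-5) = -10)
f(w) = 4 (f(w) = (-2)² = 4)
s = -4 (s = 6 - 10 = -4)
(((6*c(1))*0)*f(1))*(-s) = (((6*1)*0)*4)*(-1*(-4)) = ((6*0)*4)*4 = (0*4)*4 = 0*4 = 0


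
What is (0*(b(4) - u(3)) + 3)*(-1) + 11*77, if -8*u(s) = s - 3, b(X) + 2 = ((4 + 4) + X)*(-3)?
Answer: 844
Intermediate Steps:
b(X) = -26 - 3*X (b(X) = -2 + ((4 + 4) + X)*(-3) = -2 + (8 + X)*(-3) = -2 + (-24 - 3*X) = -26 - 3*X)
u(s) = 3/8 - s/8 (u(s) = -(s - 3)/8 = -(-3 + s)/8 = 3/8 - s/8)
(0*(b(4) - u(3)) + 3)*(-1) + 11*77 = (0*((-26 - 3*4) - (3/8 - ⅛*3)) + 3)*(-1) + 11*77 = (0*((-26 - 12) - (3/8 - 3/8)) + 3)*(-1) + 847 = (0*(-38 - 1*0) + 3)*(-1) + 847 = (0*(-38 + 0) + 3)*(-1) + 847 = (0*(-38) + 3)*(-1) + 847 = (0 + 3)*(-1) + 847 = 3*(-1) + 847 = -3 + 847 = 844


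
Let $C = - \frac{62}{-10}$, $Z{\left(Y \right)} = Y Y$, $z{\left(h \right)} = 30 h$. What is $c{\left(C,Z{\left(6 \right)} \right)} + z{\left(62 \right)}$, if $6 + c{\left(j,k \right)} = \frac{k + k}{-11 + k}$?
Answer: $\frac{46422}{25} \approx 1856.9$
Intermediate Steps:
$Z{\left(Y \right)} = Y^{2}$
$C = \frac{31}{5}$ ($C = \left(-62\right) \left(- \frac{1}{10}\right) = \frac{31}{5} \approx 6.2$)
$c{\left(j,k \right)} = -6 + \frac{2 k}{-11 + k}$ ($c{\left(j,k \right)} = -6 + \frac{k + k}{-11 + k} = -6 + \frac{2 k}{-11 + k}$)
$c{\left(C,Z{\left(6 \right)} \right)} + z{\left(62 \right)} = \frac{2 \left(33 - 2 \cdot 6^{2}\right)}{-11 + 6^{2}} + 30 \cdot 62 = \frac{2 \left(33 - 72\right)}{-11 + 36} + 1860 = \frac{2 \left(33 - 72\right)}{25} + 1860 = 2 \cdot \frac{1}{25} \left(-39\right) + 1860 = - \frac{78}{25} + 1860 = \frac{46422}{25}$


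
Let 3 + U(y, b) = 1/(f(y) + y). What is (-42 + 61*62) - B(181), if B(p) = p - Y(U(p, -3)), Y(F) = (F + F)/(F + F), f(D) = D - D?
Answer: 3560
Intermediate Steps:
f(D) = 0
U(y, b) = -3 + 1/y (U(y, b) = -3 + 1/(0 + y) = -3 + 1/y)
Y(F) = 1 (Y(F) = (2*F)/((2*F)) = (2*F)*(1/(2*F)) = 1)
B(p) = -1 + p (B(p) = p - 1*1 = p - 1 = -1 + p)
(-42 + 61*62) - B(181) = (-42 + 61*62) - (-1 + 181) = (-42 + 3782) - 1*180 = 3740 - 180 = 3560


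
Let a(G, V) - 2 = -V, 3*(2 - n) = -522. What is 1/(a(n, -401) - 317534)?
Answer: -1/317131 ≈ -3.1533e-6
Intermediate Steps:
n = 176 (n = 2 - 1/3*(-522) = 2 + 174 = 176)
a(G, V) = 2 - V
1/(a(n, -401) - 317534) = 1/((2 - 1*(-401)) - 317534) = 1/((2 + 401) - 317534) = 1/(403 - 317534) = 1/(-317131) = -1/317131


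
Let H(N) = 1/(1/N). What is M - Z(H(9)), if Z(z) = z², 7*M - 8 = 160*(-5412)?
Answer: -866479/7 ≈ -1.2378e+5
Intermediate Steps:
H(N) = N
M = -865912/7 (M = 8/7 + (160*(-5412))/7 = 8/7 + (⅐)*(-865920) = 8/7 - 865920/7 = -865912/7 ≈ -1.2370e+5)
M - Z(H(9)) = -865912/7 - 1*9² = -865912/7 - 1*81 = -865912/7 - 81 = -866479/7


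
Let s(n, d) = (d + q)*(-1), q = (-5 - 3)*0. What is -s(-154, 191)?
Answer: 191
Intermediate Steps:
q = 0 (q = -8*0 = 0)
s(n, d) = -d (s(n, d) = (d + 0)*(-1) = d*(-1) = -d)
-s(-154, 191) = -(-1)*191 = -1*(-191) = 191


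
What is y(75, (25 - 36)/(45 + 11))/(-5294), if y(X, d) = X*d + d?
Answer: 209/74116 ≈ 0.0028199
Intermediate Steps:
y(X, d) = d + X*d
y(75, (25 - 36)/(45 + 11))/(-5294) = (((25 - 36)/(45 + 11))*(1 + 75))/(-5294) = (-11/56*76)*(-1/5294) = (-11*1/56*76)*(-1/5294) = -11/56*76*(-1/5294) = -209/14*(-1/5294) = 209/74116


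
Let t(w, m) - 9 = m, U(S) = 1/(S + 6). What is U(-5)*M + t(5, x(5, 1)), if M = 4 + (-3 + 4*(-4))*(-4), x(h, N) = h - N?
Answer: 93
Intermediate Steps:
U(S) = 1/(6 + S)
t(w, m) = 9 + m
M = 80 (M = 4 + (-3 - 16)*(-4) = 4 - 19*(-4) = 4 + 76 = 80)
U(-5)*M + t(5, x(5, 1)) = 80/(6 - 5) + (9 + (5 - 1*1)) = 80/1 + (9 + (5 - 1)) = 1*80 + (9 + 4) = 80 + 13 = 93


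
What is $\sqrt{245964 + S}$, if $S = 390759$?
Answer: $3 \sqrt{70747} \approx 797.95$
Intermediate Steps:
$\sqrt{245964 + S} = \sqrt{245964 + 390759} = \sqrt{636723} = 3 \sqrt{70747}$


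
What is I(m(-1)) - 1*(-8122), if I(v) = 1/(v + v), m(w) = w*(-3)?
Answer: 48733/6 ≈ 8122.2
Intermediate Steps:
m(w) = -3*w
I(v) = 1/(2*v)
I(m(-1)) - 1*(-8122) = 1/(2*((-3*(-1)))) - 1*(-8122) = (1/2)/3 + 8122 = (1/2)*(1/3) + 8122 = 1/6 + 8122 = 48733/6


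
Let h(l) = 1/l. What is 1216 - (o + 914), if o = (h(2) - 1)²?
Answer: 1207/4 ≈ 301.75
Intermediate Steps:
h(l) = 1/l
o = ¼ (o = (1/2 - 1)² = (½ - 1)² = (-½)² = ¼ ≈ 0.25000)
1216 - (o + 914) = 1216 - (¼ + 914) = 1216 - 1*3657/4 = 1216 - 3657/4 = 1207/4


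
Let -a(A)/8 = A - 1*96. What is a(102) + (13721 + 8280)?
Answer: 21953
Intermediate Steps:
a(A) = 768 - 8*A (a(A) = -8*(A - 1*96) = -8*(A - 96) = -8*(-96 + A) = 768 - 8*A)
a(102) + (13721 + 8280) = (768 - 8*102) + (13721 + 8280) = (768 - 816) + 22001 = -48 + 22001 = 21953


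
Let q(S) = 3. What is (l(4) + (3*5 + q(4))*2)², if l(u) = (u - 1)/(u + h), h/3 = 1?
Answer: 65025/49 ≈ 1327.0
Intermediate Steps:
h = 3 (h = 3*1 = 3)
l(u) = (-1 + u)/(3 + u) (l(u) = (u - 1)/(u + 3) = (-1 + u)/(3 + u))
(l(4) + (3*5 + q(4))*2)² = ((-1 + 4)/(3 + 4) + (3*5 + 3)*2)² = (3/7 + (15 + 3)*2)² = ((⅐)*3 + 18*2)² = (3/7 + 36)² = (255/7)² = 65025/49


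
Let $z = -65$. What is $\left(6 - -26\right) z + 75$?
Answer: $-2005$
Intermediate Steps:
$\left(6 - -26\right) z + 75 = \left(6 - -26\right) \left(-65\right) + 75 = \left(6 + 26\right) \left(-65\right) + 75 = 32 \left(-65\right) + 75 = -2080 + 75 = -2005$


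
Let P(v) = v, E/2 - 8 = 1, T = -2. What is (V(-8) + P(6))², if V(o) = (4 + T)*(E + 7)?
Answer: 3136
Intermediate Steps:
E = 18 (E = 16 + 2*1 = 16 + 2 = 18)
V(o) = 50 (V(o) = (4 - 2)*(18 + 7) = 2*25 = 50)
(V(-8) + P(6))² = (50 + 6)² = 56² = 3136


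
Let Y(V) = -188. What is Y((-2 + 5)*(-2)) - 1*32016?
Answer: -32204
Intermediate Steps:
Y((-2 + 5)*(-2)) - 1*32016 = -188 - 1*32016 = -188 - 32016 = -32204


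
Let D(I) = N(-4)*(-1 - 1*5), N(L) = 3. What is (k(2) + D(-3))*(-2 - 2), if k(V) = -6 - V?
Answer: 104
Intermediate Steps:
D(I) = -18 (D(I) = 3*(-1 - 1*5) = 3*(-1 - 5) = 3*(-6) = -18)
(k(2) + D(-3))*(-2 - 2) = ((-6 - 1*2) - 18)*(-2 - 2) = ((-6 - 2) - 18)*(-4) = (-8 - 18)*(-4) = -26*(-4) = 104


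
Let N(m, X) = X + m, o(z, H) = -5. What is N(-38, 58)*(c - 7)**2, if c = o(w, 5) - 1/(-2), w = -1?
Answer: 2645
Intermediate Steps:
c = -9/2 (c = -5 - 1/(-2) = -5 - 1*(-1/2) = -5 + 1/2 = -9/2 ≈ -4.5000)
N(-38, 58)*(c - 7)**2 = (58 - 38)*(-9/2 - 7)**2 = 20*(-23/2)**2 = 20*(529/4) = 2645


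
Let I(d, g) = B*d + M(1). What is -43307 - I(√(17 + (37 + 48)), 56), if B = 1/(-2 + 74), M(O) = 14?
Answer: -43321 - √102/72 ≈ -43321.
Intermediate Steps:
B = 1/72 ≈ 0.013889
I(d, g) = 14 + d/72 (I(d, g) = d/72 + 14 = 14 + d/72)
-43307 - I(√(17 + (37 + 48)), 56) = -43307 - (14 + √(17 + (37 + 48))/72) = -43307 - (14 + √(17 + 85)/72) = -43307 - (14 + √102/72) = -43307 + (-14 - √102/72) = -43321 - √102/72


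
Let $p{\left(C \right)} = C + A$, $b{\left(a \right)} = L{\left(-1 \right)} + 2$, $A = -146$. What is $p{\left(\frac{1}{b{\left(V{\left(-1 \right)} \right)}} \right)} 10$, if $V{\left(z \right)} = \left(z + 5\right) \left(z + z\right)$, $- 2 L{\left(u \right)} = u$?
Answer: $-1456$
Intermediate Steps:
$L{\left(u \right)} = - \frac{u}{2}$
$V{\left(z \right)} = 2 z \left(5 + z\right)$ ($V{\left(z \right)} = \left(5 + z\right) 2 z = 2 z \left(5 + z\right)$)
$b{\left(a \right)} = \frac{5}{2}$ ($b{\left(a \right)} = \left(- \frac{1}{2}\right) \left(-1\right) + 2 = \frac{1}{2} + 2 = \frac{5}{2}$)
$p{\left(C \right)} = -146 + C$ ($p{\left(C \right)} = C - 146 = -146 + C$)
$p{\left(\frac{1}{b{\left(V{\left(-1 \right)} \right)}} \right)} 10 = \left(-146 + \frac{1}{\frac{5}{2}}\right) 10 = \left(-146 + \frac{2}{5}\right) 10 = \left(- \frac{728}{5}\right) 10 = -1456$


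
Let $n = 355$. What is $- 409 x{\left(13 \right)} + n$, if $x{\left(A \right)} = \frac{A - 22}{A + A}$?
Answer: $\frac{12911}{26} \approx 496.58$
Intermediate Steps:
$x{\left(A \right)} = \frac{-22 + A}{2 A}$
$- 409 x{\left(13 \right)} + n = - 409 \frac{-22 + 13}{2 \cdot 13} + 355 = - 409 \cdot \frac{1}{2} \cdot \frac{1}{13} \left(-9\right) + 355 = \left(-409\right) \left(- \frac{9}{26}\right) + 355 = \frac{3681}{26} + 355 = \frac{12911}{26}$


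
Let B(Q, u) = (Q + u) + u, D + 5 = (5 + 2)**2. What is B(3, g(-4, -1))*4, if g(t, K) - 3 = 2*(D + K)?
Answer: 724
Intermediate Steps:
D = 44 (D = -5 + (5 + 2)**2 = -5 + 7**2 = -5 + 49 = 44)
g(t, K) = 91 + 2*K (g(t, K) = 3 + 2*(44 + K) = 3 + (88 + 2*K) = 91 + 2*K)
B(Q, u) = Q + 2*u
B(3, g(-4, -1))*4 = (3 + 2*(91 + 2*(-1)))*4 = (3 + 2*(91 - 2))*4 = (3 + 2*89)*4 = (3 + 178)*4 = 181*4 = 724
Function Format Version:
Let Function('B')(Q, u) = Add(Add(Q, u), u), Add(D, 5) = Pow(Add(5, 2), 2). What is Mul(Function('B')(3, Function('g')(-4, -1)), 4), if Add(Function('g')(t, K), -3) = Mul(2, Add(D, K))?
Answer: 724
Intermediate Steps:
D = 44 (D = Add(-5, Pow(Add(5, 2), 2)) = Add(-5, Pow(7, 2)) = Add(-5, 49) = 44)
Function('g')(t, K) = Add(91, Mul(2, K)) (Function('g')(t, K) = Add(3, Mul(2, Add(44, K))) = Add(3, Add(88, Mul(2, K))) = Add(91, Mul(2, K)))
Function('B')(Q, u) = Add(Q, Mul(2, u))
Mul(Function('B')(3, Function('g')(-4, -1)), 4) = Mul(Add(3, Mul(2, Add(91, Mul(2, -1)))), 4) = Mul(Add(3, Mul(2, Add(91, -2))), 4) = Mul(Add(3, Mul(2, 89)), 4) = Mul(Add(3, 178), 4) = Mul(181, 4) = 724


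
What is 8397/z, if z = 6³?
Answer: 311/8 ≈ 38.875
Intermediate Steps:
z = 216
8397/z = 8397/216 = 8397*(1/216) = 311/8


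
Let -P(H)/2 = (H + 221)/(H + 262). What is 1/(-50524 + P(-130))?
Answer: -66/3334675 ≈ -1.9792e-5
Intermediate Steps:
P(H) = -2*(221 + H)/(262 + H) (P(H) = -2*(H + 221)/(H + 262) = -2*(221 + H)/(262 + H))
1/(-50524 + P(-130)) = 1/(-50524 + 2*(-221 - 1*(-130))/(262 - 130)) = 1/(-50524 + 2*(-221 + 130)/132) = 1/(-50524 + 2*(1/132)*(-91)) = 1/(-50524 - 91/66) = 1/(-3334675/66) = -66/3334675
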